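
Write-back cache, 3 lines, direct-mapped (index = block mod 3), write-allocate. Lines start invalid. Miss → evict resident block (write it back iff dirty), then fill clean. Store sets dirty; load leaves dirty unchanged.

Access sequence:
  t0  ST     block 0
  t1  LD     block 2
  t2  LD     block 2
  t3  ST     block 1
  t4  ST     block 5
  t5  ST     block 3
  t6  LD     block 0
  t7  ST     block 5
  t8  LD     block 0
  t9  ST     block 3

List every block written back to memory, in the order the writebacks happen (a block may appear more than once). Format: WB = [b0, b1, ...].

  0 | W B0 → L0 miss [D]
  1 | R B2 → L2 miss [-]
  2 | R B2 → L2 hit [-]
  3 | W B1 → L1 miss [D]
  4 | W B5 → L2 miss [D]
  5 | W B3 → L0 miss wb→B0 [D]
  6 | R B0 → L0 miss wb→B3 [-]
  7 | W B5 → L2 hit [D]
  8 | R B0 → L0 hit [-]
  9 | W B3 → L0 miss [D]

WB = [0, 3]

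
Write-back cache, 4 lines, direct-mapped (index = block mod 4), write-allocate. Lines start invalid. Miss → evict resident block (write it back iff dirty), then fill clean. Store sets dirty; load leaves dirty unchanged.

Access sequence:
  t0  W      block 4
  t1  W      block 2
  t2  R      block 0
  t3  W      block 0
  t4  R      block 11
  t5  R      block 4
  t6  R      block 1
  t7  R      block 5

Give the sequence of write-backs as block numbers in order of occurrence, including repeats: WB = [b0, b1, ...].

WB = [4, 0]

0: W B4 → L0 miss [D]
1: W B2 → L2 miss [D]
2: R B0 → L0 miss wb→B4 [-]
3: W B0 → L0 hit [D]
4: R B11 → L3 miss [-]
5: R B4 → L0 miss wb→B0 [-]
6: R B1 → L1 miss [-]
7: R B5 → L1 miss [-]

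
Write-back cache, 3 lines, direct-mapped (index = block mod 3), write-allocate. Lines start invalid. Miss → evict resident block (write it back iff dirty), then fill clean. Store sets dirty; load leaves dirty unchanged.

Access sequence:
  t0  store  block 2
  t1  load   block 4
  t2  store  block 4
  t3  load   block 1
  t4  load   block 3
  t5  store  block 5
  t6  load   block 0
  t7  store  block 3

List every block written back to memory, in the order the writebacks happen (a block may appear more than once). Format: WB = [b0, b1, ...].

0: W B2 → L2 miss [D]
1: R B4 → L1 miss [-]
2: W B4 → L1 hit [D]
3: R B1 → L1 miss wb→B4 [-]
4: R B3 → L0 miss [-]
5: W B5 → L2 miss wb→B2 [D]
6: R B0 → L0 miss [-]
7: W B3 → L0 miss [D]

WB = [4, 2]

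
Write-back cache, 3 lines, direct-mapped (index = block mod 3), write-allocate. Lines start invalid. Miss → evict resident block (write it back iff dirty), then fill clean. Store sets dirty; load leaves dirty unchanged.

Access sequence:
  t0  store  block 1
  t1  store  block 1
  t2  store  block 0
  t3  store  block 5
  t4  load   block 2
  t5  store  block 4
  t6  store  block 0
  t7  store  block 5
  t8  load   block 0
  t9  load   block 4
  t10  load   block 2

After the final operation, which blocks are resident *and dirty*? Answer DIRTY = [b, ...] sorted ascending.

DIRTY = [0, 4]

  0 | W B1 → L1 miss [D]
  1 | W B1 → L1 hit [D]
  2 | W B0 → L0 miss [D]
  3 | W B5 → L2 miss [D]
  4 | R B2 → L2 miss wb→B5 [-]
  5 | W B4 → L1 miss wb→B1 [D]
  6 | W B0 → L0 hit [D]
  7 | W B5 → L2 miss [D]
  8 | R B0 → L0 hit [D]
  9 | R B4 → L1 hit [D]
  10 | R B2 → L2 miss wb→B5 [-]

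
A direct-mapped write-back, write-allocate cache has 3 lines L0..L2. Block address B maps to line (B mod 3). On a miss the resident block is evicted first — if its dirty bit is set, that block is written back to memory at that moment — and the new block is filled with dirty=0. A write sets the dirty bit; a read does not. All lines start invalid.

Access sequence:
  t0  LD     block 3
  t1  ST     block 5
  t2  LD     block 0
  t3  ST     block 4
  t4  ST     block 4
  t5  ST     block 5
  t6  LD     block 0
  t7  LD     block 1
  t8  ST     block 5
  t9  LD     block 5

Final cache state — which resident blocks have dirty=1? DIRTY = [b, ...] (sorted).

  0 | R B3 → L0 miss [-]
  1 | W B5 → L2 miss [D]
  2 | R B0 → L0 miss [-]
  3 | W B4 → L1 miss [D]
  4 | W B4 → L1 hit [D]
  5 | W B5 → L2 hit [D]
  6 | R B0 → L0 hit [-]
  7 | R B1 → L1 miss wb→B4 [-]
  8 | W B5 → L2 hit [D]
  9 | R B5 → L2 hit [D]

DIRTY = [5]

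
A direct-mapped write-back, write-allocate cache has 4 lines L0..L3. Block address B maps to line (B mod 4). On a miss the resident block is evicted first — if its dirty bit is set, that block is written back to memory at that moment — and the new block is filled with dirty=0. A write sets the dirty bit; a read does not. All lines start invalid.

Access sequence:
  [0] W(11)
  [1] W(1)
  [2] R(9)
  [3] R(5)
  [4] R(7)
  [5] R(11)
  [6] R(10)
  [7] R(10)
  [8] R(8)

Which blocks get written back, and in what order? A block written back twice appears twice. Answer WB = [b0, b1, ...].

WB = [1, 11]

0: W B11 → L3 miss [D]
1: W B1 → L1 miss [D]
2: R B9 → L1 miss wb→B1 [-]
3: R B5 → L1 miss [-]
4: R B7 → L3 miss wb→B11 [-]
5: R B11 → L3 miss [-]
6: R B10 → L2 miss [-]
7: R B10 → L2 hit [-]
8: R B8 → L0 miss [-]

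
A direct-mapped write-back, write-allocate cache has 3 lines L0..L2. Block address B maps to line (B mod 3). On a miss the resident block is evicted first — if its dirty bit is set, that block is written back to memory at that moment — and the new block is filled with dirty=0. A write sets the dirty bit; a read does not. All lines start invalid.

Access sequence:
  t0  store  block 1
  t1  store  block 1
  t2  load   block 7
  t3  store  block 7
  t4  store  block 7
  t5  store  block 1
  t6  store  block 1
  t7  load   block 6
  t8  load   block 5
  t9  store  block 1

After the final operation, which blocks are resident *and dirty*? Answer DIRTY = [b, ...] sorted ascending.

DIRTY = [1]

  0 | W B1 → L1 miss [D]
  1 | W B1 → L1 hit [D]
  2 | R B7 → L1 miss wb→B1 [-]
  3 | W B7 → L1 hit [D]
  4 | W B7 → L1 hit [D]
  5 | W B1 → L1 miss wb→B7 [D]
  6 | W B1 → L1 hit [D]
  7 | R B6 → L0 miss [-]
  8 | R B5 → L2 miss [-]
  9 | W B1 → L1 hit [D]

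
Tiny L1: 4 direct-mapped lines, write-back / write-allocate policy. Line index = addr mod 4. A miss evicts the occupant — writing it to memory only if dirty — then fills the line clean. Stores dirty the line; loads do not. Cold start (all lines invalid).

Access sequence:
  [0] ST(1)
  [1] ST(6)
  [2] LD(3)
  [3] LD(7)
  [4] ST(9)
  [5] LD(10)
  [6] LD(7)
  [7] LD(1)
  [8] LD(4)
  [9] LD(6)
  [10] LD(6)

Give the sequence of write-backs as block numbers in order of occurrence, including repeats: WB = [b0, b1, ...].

WB = [1, 6, 9]

  0 | W B1 → L1 miss [D]
  1 | W B6 → L2 miss [D]
  2 | R B3 → L3 miss [-]
  3 | R B7 → L3 miss [-]
  4 | W B9 → L1 miss wb→B1 [D]
  5 | R B10 → L2 miss wb→B6 [-]
  6 | R B7 → L3 hit [-]
  7 | R B1 → L1 miss wb→B9 [-]
  8 | R B4 → L0 miss [-]
  9 | R B6 → L2 miss [-]
  10 | R B6 → L2 hit [-]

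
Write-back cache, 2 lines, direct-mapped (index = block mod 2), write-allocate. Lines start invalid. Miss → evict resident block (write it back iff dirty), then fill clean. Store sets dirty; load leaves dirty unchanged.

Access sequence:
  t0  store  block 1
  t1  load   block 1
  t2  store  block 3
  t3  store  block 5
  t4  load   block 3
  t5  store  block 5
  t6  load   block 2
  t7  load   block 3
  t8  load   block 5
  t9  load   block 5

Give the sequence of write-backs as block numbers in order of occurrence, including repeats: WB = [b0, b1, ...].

  0 | W B1 → L1 miss [D]
  1 | R B1 → L1 hit [D]
  2 | W B3 → L1 miss wb→B1 [D]
  3 | W B5 → L1 miss wb→B3 [D]
  4 | R B3 → L1 miss wb→B5 [-]
  5 | W B5 → L1 miss [D]
  6 | R B2 → L0 miss [-]
  7 | R B3 → L1 miss wb→B5 [-]
  8 | R B5 → L1 miss [-]
  9 | R B5 → L1 hit [-]

WB = [1, 3, 5, 5]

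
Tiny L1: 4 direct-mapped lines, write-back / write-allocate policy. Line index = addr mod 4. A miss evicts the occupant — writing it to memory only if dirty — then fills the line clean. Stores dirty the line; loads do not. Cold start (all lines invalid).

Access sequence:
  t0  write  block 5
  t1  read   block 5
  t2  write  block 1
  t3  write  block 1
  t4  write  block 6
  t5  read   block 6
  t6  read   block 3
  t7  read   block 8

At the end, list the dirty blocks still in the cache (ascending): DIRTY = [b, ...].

DIRTY = [1, 6]

0: W B5 -> L1 miss  d=D]
1: R B5 -> L1 hit  d=D]
2: W B1 -> L1 miss wb->B5  d=D]
3: W B1 -> L1 hit  d=D]
4: W B6 -> L2 miss  d=D]
5: R B6 -> L2 hit  d=D]
6: R B3 -> L3 miss  d=-]
7: R B8 -> L0 miss  d=-]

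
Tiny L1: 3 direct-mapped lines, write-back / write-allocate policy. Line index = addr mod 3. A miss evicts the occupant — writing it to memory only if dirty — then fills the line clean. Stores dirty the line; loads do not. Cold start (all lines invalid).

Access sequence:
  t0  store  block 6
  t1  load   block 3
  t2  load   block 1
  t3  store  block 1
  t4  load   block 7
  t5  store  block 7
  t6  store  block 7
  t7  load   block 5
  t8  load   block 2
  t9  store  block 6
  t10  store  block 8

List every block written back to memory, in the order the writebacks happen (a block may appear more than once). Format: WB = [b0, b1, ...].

0: W B6 -> L0 miss  d=D]
1: R B3 -> L0 miss wb->B6  d=-]
2: R B1 -> L1 miss  d=-]
3: W B1 -> L1 hit  d=D]
4: R B7 -> L1 miss wb->B1  d=-]
5: W B7 -> L1 hit  d=D]
6: W B7 -> L1 hit  d=D]
7: R B5 -> L2 miss  d=-]
8: R B2 -> L2 miss  d=-]
9: W B6 -> L0 miss  d=D]
10: W B8 -> L2 miss  d=D]

WB = [6, 1]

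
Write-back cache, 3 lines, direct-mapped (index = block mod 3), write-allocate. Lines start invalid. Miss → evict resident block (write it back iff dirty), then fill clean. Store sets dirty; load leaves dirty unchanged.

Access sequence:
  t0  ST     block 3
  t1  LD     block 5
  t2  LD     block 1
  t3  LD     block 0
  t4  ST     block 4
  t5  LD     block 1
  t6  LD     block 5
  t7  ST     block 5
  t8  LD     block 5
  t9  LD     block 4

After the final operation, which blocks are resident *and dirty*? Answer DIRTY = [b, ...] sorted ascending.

0: W B3 -> L0 miss  d=D]
1: R B5 -> L2 miss  d=-]
2: R B1 -> L1 miss  d=-]
3: R B0 -> L0 miss wb->B3  d=-]
4: W B4 -> L1 miss  d=D]
5: R B1 -> L1 miss wb->B4  d=-]
6: R B5 -> L2 hit  d=-]
7: W B5 -> L2 hit  d=D]
8: R B5 -> L2 hit  d=D]
9: R B4 -> L1 miss  d=-]

DIRTY = [5]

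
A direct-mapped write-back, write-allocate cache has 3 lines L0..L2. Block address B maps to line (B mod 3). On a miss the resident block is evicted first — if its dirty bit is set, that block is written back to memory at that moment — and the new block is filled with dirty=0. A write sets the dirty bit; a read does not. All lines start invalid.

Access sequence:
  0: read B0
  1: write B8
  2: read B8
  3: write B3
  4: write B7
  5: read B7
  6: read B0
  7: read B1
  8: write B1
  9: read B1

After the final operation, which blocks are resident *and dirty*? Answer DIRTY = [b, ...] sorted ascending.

  0 | R B0 → L0 miss [-]
  1 | W B8 → L2 miss [D]
  2 | R B8 → L2 hit [D]
  3 | W B3 → L0 miss [D]
  4 | W B7 → L1 miss [D]
  5 | R B7 → L1 hit [D]
  6 | R B0 → L0 miss wb→B3 [-]
  7 | R B1 → L1 miss wb→B7 [-]
  8 | W B1 → L1 hit [D]
  9 | R B1 → L1 hit [D]

DIRTY = [1, 8]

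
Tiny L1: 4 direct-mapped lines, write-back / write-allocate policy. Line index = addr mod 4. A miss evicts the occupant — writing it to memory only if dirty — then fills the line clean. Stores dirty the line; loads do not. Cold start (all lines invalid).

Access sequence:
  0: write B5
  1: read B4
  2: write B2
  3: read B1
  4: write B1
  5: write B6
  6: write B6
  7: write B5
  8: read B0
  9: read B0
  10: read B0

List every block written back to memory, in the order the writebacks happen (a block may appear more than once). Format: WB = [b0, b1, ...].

WB = [5, 2, 1]

0: W B5 → L1 miss [D]
1: R B4 → L0 miss [-]
2: W B2 → L2 miss [D]
3: R B1 → L1 miss wb→B5 [-]
4: W B1 → L1 hit [D]
5: W B6 → L2 miss wb→B2 [D]
6: W B6 → L2 hit [D]
7: W B5 → L1 miss wb→B1 [D]
8: R B0 → L0 miss [-]
9: R B0 → L0 hit [-]
10: R B0 → L0 hit [-]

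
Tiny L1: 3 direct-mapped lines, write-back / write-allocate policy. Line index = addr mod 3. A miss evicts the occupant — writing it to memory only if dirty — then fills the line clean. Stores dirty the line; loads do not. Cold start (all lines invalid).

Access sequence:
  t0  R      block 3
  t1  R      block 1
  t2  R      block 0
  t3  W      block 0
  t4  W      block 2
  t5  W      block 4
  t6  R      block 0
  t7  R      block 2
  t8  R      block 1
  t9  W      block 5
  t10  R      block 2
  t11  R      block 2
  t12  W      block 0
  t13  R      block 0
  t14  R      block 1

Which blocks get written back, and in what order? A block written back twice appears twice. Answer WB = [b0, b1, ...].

WB = [4, 2, 5]

0: R B3 → L0 miss [-]
1: R B1 → L1 miss [-]
2: R B0 → L0 miss [-]
3: W B0 → L0 hit [D]
4: W B2 → L2 miss [D]
5: W B4 → L1 miss [D]
6: R B0 → L0 hit [D]
7: R B2 → L2 hit [D]
8: R B1 → L1 miss wb→B4 [-]
9: W B5 → L2 miss wb→B2 [D]
10: R B2 → L2 miss wb→B5 [-]
11: R B2 → L2 hit [-]
12: W B0 → L0 hit [D]
13: R B0 → L0 hit [D]
14: R B1 → L1 hit [-]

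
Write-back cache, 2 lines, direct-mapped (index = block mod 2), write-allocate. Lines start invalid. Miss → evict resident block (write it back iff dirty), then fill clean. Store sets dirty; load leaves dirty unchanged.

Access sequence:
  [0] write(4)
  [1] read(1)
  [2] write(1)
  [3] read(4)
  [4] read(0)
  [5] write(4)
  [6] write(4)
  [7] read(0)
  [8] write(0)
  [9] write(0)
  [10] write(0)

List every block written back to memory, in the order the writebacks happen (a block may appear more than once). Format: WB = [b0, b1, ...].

WB = [4, 4]

0: W B4 -> L0 miss  d=D]
1: R B1 -> L1 miss  d=-]
2: W B1 -> L1 hit  d=D]
3: R B4 -> L0 hit  d=D]
4: R B0 -> L0 miss wb->B4  d=-]
5: W B4 -> L0 miss  d=D]
6: W B4 -> L0 hit  d=D]
7: R B0 -> L0 miss wb->B4  d=-]
8: W B0 -> L0 hit  d=D]
9: W B0 -> L0 hit  d=D]
10: W B0 -> L0 hit  d=D]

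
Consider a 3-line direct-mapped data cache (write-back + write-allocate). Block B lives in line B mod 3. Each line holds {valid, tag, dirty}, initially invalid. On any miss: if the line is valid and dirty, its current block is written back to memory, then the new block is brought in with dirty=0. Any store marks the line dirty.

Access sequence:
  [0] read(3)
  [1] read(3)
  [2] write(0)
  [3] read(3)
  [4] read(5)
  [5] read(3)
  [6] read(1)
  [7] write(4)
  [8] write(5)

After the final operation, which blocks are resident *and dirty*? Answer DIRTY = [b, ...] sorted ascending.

0: R B3 -> L0 miss  d=-]
1: R B3 -> L0 hit  d=-]
2: W B0 -> L0 miss  d=D]
3: R B3 -> L0 miss wb->B0  d=-]
4: R B5 -> L2 miss  d=-]
5: R B3 -> L0 hit  d=-]
6: R B1 -> L1 miss  d=-]
7: W B4 -> L1 miss  d=D]
8: W B5 -> L2 hit  d=D]

DIRTY = [4, 5]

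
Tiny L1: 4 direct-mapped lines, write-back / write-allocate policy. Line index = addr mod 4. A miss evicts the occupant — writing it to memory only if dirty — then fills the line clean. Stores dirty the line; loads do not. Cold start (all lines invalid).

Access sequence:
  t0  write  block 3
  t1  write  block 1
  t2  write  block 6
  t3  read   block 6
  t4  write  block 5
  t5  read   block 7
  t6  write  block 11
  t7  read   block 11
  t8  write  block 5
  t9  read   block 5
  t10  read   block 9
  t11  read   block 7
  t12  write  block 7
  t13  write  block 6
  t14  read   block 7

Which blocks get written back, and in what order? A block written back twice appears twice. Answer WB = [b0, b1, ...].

0: W B3 -> L3 miss  d=D]
1: W B1 -> L1 miss  d=D]
2: W B6 -> L2 miss  d=D]
3: R B6 -> L2 hit  d=D]
4: W B5 -> L1 miss wb->B1  d=D]
5: R B7 -> L3 miss wb->B3  d=-]
6: W B11 -> L3 miss  d=D]
7: R B11 -> L3 hit  d=D]
8: W B5 -> L1 hit  d=D]
9: R B5 -> L1 hit  d=D]
10: R B9 -> L1 miss wb->B5  d=-]
11: R B7 -> L3 miss wb->B11  d=-]
12: W B7 -> L3 hit  d=D]
13: W B6 -> L2 hit  d=D]
14: R B7 -> L3 hit  d=D]

WB = [1, 3, 5, 11]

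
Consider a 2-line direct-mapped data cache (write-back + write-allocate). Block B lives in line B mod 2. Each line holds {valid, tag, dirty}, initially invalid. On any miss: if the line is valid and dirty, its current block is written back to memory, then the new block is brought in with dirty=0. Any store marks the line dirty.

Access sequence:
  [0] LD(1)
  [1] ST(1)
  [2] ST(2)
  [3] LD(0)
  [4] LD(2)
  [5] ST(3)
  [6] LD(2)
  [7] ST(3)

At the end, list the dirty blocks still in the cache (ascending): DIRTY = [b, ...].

  0 | R B1 → L1 miss [-]
  1 | W B1 → L1 hit [D]
  2 | W B2 → L0 miss [D]
  3 | R B0 → L0 miss wb→B2 [-]
  4 | R B2 → L0 miss [-]
  5 | W B3 → L1 miss wb→B1 [D]
  6 | R B2 → L0 hit [-]
  7 | W B3 → L1 hit [D]

DIRTY = [3]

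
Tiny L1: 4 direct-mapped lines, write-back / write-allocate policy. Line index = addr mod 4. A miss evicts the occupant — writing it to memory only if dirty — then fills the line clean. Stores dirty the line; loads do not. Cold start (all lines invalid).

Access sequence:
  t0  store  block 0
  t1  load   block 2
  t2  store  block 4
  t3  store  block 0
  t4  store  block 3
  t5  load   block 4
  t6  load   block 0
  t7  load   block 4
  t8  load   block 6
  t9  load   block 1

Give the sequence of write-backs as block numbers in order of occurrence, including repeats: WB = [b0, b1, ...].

WB = [0, 4, 0]

0: W B0 -> L0 miss  d=D]
1: R B2 -> L2 miss  d=-]
2: W B4 -> L0 miss wb->B0  d=D]
3: W B0 -> L0 miss wb->B4  d=D]
4: W B3 -> L3 miss  d=D]
5: R B4 -> L0 miss wb->B0  d=-]
6: R B0 -> L0 miss  d=-]
7: R B4 -> L0 miss  d=-]
8: R B6 -> L2 miss  d=-]
9: R B1 -> L1 miss  d=-]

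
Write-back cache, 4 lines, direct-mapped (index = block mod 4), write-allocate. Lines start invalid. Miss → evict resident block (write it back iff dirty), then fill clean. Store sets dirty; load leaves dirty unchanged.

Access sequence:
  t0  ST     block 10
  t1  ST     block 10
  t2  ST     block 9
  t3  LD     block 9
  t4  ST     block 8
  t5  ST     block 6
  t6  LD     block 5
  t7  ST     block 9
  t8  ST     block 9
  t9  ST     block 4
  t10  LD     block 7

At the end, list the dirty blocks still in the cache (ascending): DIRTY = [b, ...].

0: W B10 → L2 miss [D]
1: W B10 → L2 hit [D]
2: W B9 → L1 miss [D]
3: R B9 → L1 hit [D]
4: W B8 → L0 miss [D]
5: W B6 → L2 miss wb→B10 [D]
6: R B5 → L1 miss wb→B9 [-]
7: W B9 → L1 miss [D]
8: W B9 → L1 hit [D]
9: W B4 → L0 miss wb→B8 [D]
10: R B7 → L3 miss [-]

DIRTY = [4, 6, 9]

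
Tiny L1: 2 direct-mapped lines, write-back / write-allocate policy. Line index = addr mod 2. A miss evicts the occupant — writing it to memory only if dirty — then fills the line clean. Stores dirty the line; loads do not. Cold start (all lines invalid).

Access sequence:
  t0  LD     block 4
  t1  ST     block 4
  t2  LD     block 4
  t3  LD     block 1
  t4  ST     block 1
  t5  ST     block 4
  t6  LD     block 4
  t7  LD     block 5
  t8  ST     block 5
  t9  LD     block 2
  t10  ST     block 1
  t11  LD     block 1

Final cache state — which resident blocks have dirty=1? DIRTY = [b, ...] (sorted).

  0 | R B4 → L0 miss [-]
  1 | W B4 → L0 hit [D]
  2 | R B4 → L0 hit [D]
  3 | R B1 → L1 miss [-]
  4 | W B1 → L1 hit [D]
  5 | W B4 → L0 hit [D]
  6 | R B4 → L0 hit [D]
  7 | R B5 → L1 miss wb→B1 [-]
  8 | W B5 → L1 hit [D]
  9 | R B2 → L0 miss wb→B4 [-]
  10 | W B1 → L1 miss wb→B5 [D]
  11 | R B1 → L1 hit [D]

DIRTY = [1]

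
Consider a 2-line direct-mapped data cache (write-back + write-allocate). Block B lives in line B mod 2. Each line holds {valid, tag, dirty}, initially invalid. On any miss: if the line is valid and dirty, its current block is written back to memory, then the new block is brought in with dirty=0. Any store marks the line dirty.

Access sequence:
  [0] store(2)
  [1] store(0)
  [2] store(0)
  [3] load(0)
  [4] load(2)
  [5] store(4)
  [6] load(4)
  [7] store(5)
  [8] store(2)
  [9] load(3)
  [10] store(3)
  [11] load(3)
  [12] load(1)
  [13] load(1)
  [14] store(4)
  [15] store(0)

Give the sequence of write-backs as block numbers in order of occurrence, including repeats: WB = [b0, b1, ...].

  0 | W B2 → L0 miss [D]
  1 | W B0 → L0 miss wb→B2 [D]
  2 | W B0 → L0 hit [D]
  3 | R B0 → L0 hit [D]
  4 | R B2 → L0 miss wb→B0 [-]
  5 | W B4 → L0 miss [D]
  6 | R B4 → L0 hit [D]
  7 | W B5 → L1 miss [D]
  8 | W B2 → L0 miss wb→B4 [D]
  9 | R B3 → L1 miss wb→B5 [-]
  10 | W B3 → L1 hit [D]
  11 | R B3 → L1 hit [D]
  12 | R B1 → L1 miss wb→B3 [-]
  13 | R B1 → L1 hit [-]
  14 | W B4 → L0 miss wb→B2 [D]
  15 | W B0 → L0 miss wb→B4 [D]

WB = [2, 0, 4, 5, 3, 2, 4]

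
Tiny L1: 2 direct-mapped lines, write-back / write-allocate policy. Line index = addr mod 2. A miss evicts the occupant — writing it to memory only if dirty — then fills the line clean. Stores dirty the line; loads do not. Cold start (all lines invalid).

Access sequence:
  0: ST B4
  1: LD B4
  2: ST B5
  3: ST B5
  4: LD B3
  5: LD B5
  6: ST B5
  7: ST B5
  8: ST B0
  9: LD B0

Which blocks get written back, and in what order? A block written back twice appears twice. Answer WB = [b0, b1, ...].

WB = [5, 4]

  0 | W B4 → L0 miss [D]
  1 | R B4 → L0 hit [D]
  2 | W B5 → L1 miss [D]
  3 | W B5 → L1 hit [D]
  4 | R B3 → L1 miss wb→B5 [-]
  5 | R B5 → L1 miss [-]
  6 | W B5 → L1 hit [D]
  7 | W B5 → L1 hit [D]
  8 | W B0 → L0 miss wb→B4 [D]
  9 | R B0 → L0 hit [D]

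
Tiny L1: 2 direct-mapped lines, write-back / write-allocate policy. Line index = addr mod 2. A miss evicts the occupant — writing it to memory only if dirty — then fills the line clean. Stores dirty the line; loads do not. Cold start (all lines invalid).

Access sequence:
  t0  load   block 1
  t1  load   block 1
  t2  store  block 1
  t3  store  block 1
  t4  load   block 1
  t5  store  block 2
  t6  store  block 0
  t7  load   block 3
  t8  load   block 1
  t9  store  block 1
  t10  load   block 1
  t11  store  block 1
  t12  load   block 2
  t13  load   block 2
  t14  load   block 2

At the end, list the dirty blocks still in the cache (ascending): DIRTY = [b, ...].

DIRTY = [1]

  0 | R B1 → L1 miss [-]
  1 | R B1 → L1 hit [-]
  2 | W B1 → L1 hit [D]
  3 | W B1 → L1 hit [D]
  4 | R B1 → L1 hit [D]
  5 | W B2 → L0 miss [D]
  6 | W B0 → L0 miss wb→B2 [D]
  7 | R B3 → L1 miss wb→B1 [-]
  8 | R B1 → L1 miss [-]
  9 | W B1 → L1 hit [D]
  10 | R B1 → L1 hit [D]
  11 | W B1 → L1 hit [D]
  12 | R B2 → L0 miss wb→B0 [-]
  13 | R B2 → L0 hit [-]
  14 | R B2 → L0 hit [-]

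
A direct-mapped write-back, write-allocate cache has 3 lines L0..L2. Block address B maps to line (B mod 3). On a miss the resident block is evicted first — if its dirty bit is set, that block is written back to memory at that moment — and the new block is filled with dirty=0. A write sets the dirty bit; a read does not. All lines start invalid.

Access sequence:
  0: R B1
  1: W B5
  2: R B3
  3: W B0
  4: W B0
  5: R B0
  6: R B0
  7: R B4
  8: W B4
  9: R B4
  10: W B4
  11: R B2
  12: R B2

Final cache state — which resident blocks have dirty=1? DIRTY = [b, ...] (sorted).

0: R B1 -> L1 miss  d=-]
1: W B5 -> L2 miss  d=D]
2: R B3 -> L0 miss  d=-]
3: W B0 -> L0 miss  d=D]
4: W B0 -> L0 hit  d=D]
5: R B0 -> L0 hit  d=D]
6: R B0 -> L0 hit  d=D]
7: R B4 -> L1 miss  d=-]
8: W B4 -> L1 hit  d=D]
9: R B4 -> L1 hit  d=D]
10: W B4 -> L1 hit  d=D]
11: R B2 -> L2 miss wb->B5  d=-]
12: R B2 -> L2 hit  d=-]

DIRTY = [0, 4]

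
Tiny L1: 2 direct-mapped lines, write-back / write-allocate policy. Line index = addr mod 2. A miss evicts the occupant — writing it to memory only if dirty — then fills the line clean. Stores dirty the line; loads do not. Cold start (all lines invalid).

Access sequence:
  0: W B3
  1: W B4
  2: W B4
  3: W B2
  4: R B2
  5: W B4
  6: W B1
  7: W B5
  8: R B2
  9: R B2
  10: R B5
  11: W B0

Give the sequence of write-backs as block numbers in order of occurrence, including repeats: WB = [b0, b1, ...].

WB = [4, 2, 3, 1, 4]

0: W B3 -> L1 miss  d=D]
1: W B4 -> L0 miss  d=D]
2: W B4 -> L0 hit  d=D]
3: W B2 -> L0 miss wb->B4  d=D]
4: R B2 -> L0 hit  d=D]
5: W B4 -> L0 miss wb->B2  d=D]
6: W B1 -> L1 miss wb->B3  d=D]
7: W B5 -> L1 miss wb->B1  d=D]
8: R B2 -> L0 miss wb->B4  d=-]
9: R B2 -> L0 hit  d=-]
10: R B5 -> L1 hit  d=D]
11: W B0 -> L0 miss  d=D]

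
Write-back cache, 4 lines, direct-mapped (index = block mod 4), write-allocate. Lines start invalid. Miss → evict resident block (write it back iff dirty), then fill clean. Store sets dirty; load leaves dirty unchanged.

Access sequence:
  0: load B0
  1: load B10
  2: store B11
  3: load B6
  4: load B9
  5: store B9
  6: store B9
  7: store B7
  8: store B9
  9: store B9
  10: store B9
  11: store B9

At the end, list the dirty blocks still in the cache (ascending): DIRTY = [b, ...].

DIRTY = [7, 9]

0: R B0 -> L0 miss  d=-]
1: R B10 -> L2 miss  d=-]
2: W B11 -> L3 miss  d=D]
3: R B6 -> L2 miss  d=-]
4: R B9 -> L1 miss  d=-]
5: W B9 -> L1 hit  d=D]
6: W B9 -> L1 hit  d=D]
7: W B7 -> L3 miss wb->B11  d=D]
8: W B9 -> L1 hit  d=D]
9: W B9 -> L1 hit  d=D]
10: W B9 -> L1 hit  d=D]
11: W B9 -> L1 hit  d=D]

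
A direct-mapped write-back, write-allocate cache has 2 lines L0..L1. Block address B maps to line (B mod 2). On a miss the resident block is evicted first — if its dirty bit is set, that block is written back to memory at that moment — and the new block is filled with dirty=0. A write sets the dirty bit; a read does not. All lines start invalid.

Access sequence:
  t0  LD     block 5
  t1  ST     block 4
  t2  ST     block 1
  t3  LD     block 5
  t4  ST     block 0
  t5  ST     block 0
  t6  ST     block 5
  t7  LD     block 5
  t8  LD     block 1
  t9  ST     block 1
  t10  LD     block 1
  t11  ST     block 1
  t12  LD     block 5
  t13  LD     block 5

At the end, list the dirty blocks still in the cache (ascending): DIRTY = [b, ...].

0: R B5 -> L1 miss  d=-]
1: W B4 -> L0 miss  d=D]
2: W B1 -> L1 miss  d=D]
3: R B5 -> L1 miss wb->B1  d=-]
4: W B0 -> L0 miss wb->B4  d=D]
5: W B0 -> L0 hit  d=D]
6: W B5 -> L1 hit  d=D]
7: R B5 -> L1 hit  d=D]
8: R B1 -> L1 miss wb->B5  d=-]
9: W B1 -> L1 hit  d=D]
10: R B1 -> L1 hit  d=D]
11: W B1 -> L1 hit  d=D]
12: R B5 -> L1 miss wb->B1  d=-]
13: R B5 -> L1 hit  d=-]

DIRTY = [0]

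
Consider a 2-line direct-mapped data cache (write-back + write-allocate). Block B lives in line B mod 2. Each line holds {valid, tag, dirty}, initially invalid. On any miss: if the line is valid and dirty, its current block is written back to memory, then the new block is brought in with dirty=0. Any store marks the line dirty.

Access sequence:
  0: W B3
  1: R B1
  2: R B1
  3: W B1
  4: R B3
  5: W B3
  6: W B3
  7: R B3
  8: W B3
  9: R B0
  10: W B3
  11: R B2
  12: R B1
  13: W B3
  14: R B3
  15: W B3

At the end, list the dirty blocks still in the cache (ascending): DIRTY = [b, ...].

0: W B3 -> L1 miss  d=D]
1: R B1 -> L1 miss wb->B3  d=-]
2: R B1 -> L1 hit  d=-]
3: W B1 -> L1 hit  d=D]
4: R B3 -> L1 miss wb->B1  d=-]
5: W B3 -> L1 hit  d=D]
6: W B3 -> L1 hit  d=D]
7: R B3 -> L1 hit  d=D]
8: W B3 -> L1 hit  d=D]
9: R B0 -> L0 miss  d=-]
10: W B3 -> L1 hit  d=D]
11: R B2 -> L0 miss  d=-]
12: R B1 -> L1 miss wb->B3  d=-]
13: W B3 -> L1 miss  d=D]
14: R B3 -> L1 hit  d=D]
15: W B3 -> L1 hit  d=D]

DIRTY = [3]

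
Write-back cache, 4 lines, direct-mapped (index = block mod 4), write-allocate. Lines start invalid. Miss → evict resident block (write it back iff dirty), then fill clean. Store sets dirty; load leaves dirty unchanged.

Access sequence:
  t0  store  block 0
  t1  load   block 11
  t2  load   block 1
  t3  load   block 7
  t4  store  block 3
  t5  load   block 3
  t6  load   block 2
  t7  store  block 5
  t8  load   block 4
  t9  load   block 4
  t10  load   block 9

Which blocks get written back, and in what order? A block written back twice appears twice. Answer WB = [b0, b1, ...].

0: W B0 → L0 miss [D]
1: R B11 → L3 miss [-]
2: R B1 → L1 miss [-]
3: R B7 → L3 miss [-]
4: W B3 → L3 miss [D]
5: R B3 → L3 hit [D]
6: R B2 → L2 miss [-]
7: W B5 → L1 miss [D]
8: R B4 → L0 miss wb→B0 [-]
9: R B4 → L0 hit [-]
10: R B9 → L1 miss wb→B5 [-]

WB = [0, 5]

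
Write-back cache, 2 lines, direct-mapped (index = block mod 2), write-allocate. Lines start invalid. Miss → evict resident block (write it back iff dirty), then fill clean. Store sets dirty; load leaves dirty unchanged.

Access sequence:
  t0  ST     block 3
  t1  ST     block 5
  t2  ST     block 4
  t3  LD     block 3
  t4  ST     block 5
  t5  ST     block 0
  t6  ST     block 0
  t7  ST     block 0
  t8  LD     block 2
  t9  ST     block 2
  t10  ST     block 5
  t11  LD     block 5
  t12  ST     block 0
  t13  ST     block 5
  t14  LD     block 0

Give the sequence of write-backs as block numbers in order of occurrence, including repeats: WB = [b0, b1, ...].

  0 | W B3 → L1 miss [D]
  1 | W B5 → L1 miss wb→B3 [D]
  2 | W B4 → L0 miss [D]
  3 | R B3 → L1 miss wb→B5 [-]
  4 | W B5 → L1 miss [D]
  5 | W B0 → L0 miss wb→B4 [D]
  6 | W B0 → L0 hit [D]
  7 | W B0 → L0 hit [D]
  8 | R B2 → L0 miss wb→B0 [-]
  9 | W B2 → L0 hit [D]
  10 | W B5 → L1 hit [D]
  11 | R B5 → L1 hit [D]
  12 | W B0 → L0 miss wb→B2 [D]
  13 | W B5 → L1 hit [D]
  14 | R B0 → L0 hit [D]

WB = [3, 5, 4, 0, 2]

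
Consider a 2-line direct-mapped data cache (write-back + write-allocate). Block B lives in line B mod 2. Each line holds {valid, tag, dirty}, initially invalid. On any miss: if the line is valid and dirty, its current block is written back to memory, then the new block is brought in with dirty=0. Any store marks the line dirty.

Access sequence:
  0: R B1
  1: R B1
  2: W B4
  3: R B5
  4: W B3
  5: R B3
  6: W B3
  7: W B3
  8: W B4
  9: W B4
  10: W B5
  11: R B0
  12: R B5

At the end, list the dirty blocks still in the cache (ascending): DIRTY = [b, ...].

DIRTY = [5]

  0 | R B1 → L1 miss [-]
  1 | R B1 → L1 hit [-]
  2 | W B4 → L0 miss [D]
  3 | R B5 → L1 miss [-]
  4 | W B3 → L1 miss [D]
  5 | R B3 → L1 hit [D]
  6 | W B3 → L1 hit [D]
  7 | W B3 → L1 hit [D]
  8 | W B4 → L0 hit [D]
  9 | W B4 → L0 hit [D]
  10 | W B5 → L1 miss wb→B3 [D]
  11 | R B0 → L0 miss wb→B4 [-]
  12 | R B5 → L1 hit [D]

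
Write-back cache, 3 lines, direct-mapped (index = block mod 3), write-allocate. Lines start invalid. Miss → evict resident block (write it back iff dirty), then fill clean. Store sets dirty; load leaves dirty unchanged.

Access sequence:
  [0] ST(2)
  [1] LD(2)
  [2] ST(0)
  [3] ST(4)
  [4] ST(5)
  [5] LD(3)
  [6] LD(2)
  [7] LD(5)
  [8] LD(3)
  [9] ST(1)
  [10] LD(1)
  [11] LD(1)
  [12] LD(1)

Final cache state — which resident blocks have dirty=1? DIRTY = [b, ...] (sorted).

0: W B2 -> L2 miss  d=D]
1: R B2 -> L2 hit  d=D]
2: W B0 -> L0 miss  d=D]
3: W B4 -> L1 miss  d=D]
4: W B5 -> L2 miss wb->B2  d=D]
5: R B3 -> L0 miss wb->B0  d=-]
6: R B2 -> L2 miss wb->B5  d=-]
7: R B5 -> L2 miss  d=-]
8: R B3 -> L0 hit  d=-]
9: W B1 -> L1 miss wb->B4  d=D]
10: R B1 -> L1 hit  d=D]
11: R B1 -> L1 hit  d=D]
12: R B1 -> L1 hit  d=D]

DIRTY = [1]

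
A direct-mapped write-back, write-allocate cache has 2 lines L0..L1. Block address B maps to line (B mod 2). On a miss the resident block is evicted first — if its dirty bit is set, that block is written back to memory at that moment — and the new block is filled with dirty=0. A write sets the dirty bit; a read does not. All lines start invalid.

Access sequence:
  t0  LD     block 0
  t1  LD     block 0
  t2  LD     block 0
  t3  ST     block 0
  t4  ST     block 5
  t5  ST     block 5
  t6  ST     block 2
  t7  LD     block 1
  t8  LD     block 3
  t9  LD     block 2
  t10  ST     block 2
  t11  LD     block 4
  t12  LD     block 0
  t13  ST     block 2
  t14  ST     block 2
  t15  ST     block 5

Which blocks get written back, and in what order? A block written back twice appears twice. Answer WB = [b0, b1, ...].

WB = [0, 5, 2]

0: R B0 → L0 miss [-]
1: R B0 → L0 hit [-]
2: R B0 → L0 hit [-]
3: W B0 → L0 hit [D]
4: W B5 → L1 miss [D]
5: W B5 → L1 hit [D]
6: W B2 → L0 miss wb→B0 [D]
7: R B1 → L1 miss wb→B5 [-]
8: R B3 → L1 miss [-]
9: R B2 → L0 hit [D]
10: W B2 → L0 hit [D]
11: R B4 → L0 miss wb→B2 [-]
12: R B0 → L0 miss [-]
13: W B2 → L0 miss [D]
14: W B2 → L0 hit [D]
15: W B5 → L1 miss [D]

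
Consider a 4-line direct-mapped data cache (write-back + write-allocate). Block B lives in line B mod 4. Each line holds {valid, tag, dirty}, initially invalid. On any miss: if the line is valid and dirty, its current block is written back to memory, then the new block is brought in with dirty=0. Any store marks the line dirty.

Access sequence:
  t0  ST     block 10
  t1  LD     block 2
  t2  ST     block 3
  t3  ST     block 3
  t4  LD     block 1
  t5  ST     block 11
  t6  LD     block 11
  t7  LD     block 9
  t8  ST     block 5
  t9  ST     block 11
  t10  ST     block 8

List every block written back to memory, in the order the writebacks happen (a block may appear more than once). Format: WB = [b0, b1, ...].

WB = [10, 3]

0: W B10 → L2 miss [D]
1: R B2 → L2 miss wb→B10 [-]
2: W B3 → L3 miss [D]
3: W B3 → L3 hit [D]
4: R B1 → L1 miss [-]
5: W B11 → L3 miss wb→B3 [D]
6: R B11 → L3 hit [D]
7: R B9 → L1 miss [-]
8: W B5 → L1 miss [D]
9: W B11 → L3 hit [D]
10: W B8 → L0 miss [D]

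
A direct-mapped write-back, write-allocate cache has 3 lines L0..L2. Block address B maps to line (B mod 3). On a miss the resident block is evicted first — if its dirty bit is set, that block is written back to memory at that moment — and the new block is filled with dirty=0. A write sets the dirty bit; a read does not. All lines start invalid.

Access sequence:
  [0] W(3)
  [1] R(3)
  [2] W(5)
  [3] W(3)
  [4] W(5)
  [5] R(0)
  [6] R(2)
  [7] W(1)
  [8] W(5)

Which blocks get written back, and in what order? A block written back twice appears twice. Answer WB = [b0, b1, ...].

0: W B3 → L0 miss [D]
1: R B3 → L0 hit [D]
2: W B5 → L2 miss [D]
3: W B3 → L0 hit [D]
4: W B5 → L2 hit [D]
5: R B0 → L0 miss wb→B3 [-]
6: R B2 → L2 miss wb→B5 [-]
7: W B1 → L1 miss [D]
8: W B5 → L2 miss [D]

WB = [3, 5]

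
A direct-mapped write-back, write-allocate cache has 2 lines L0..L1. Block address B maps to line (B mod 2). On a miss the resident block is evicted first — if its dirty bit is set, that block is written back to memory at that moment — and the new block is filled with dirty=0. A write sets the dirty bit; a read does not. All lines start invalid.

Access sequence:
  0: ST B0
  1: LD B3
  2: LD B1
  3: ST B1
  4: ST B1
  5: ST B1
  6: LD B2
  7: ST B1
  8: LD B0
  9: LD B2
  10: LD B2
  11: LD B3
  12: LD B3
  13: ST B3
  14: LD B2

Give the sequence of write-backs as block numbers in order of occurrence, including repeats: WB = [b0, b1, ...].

0: W B0 -> L0 miss  d=D]
1: R B3 -> L1 miss  d=-]
2: R B1 -> L1 miss  d=-]
3: W B1 -> L1 hit  d=D]
4: W B1 -> L1 hit  d=D]
5: W B1 -> L1 hit  d=D]
6: R B2 -> L0 miss wb->B0  d=-]
7: W B1 -> L1 hit  d=D]
8: R B0 -> L0 miss  d=-]
9: R B2 -> L0 miss  d=-]
10: R B2 -> L0 hit  d=-]
11: R B3 -> L1 miss wb->B1  d=-]
12: R B3 -> L1 hit  d=-]
13: W B3 -> L1 hit  d=D]
14: R B2 -> L0 hit  d=-]

WB = [0, 1]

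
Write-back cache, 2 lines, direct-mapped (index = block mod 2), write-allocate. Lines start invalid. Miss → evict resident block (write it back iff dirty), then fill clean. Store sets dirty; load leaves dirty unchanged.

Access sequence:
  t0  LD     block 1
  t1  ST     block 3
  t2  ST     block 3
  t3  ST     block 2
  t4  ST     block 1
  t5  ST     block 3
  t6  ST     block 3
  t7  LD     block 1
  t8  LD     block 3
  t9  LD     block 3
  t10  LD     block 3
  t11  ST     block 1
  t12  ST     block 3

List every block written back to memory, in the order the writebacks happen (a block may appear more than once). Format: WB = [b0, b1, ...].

WB = [3, 1, 3, 1]

0: R B1 → L1 miss [-]
1: W B3 → L1 miss [D]
2: W B3 → L1 hit [D]
3: W B2 → L0 miss [D]
4: W B1 → L1 miss wb→B3 [D]
5: W B3 → L1 miss wb→B1 [D]
6: W B3 → L1 hit [D]
7: R B1 → L1 miss wb→B3 [-]
8: R B3 → L1 miss [-]
9: R B3 → L1 hit [-]
10: R B3 → L1 hit [-]
11: W B1 → L1 miss [D]
12: W B3 → L1 miss wb→B1 [D]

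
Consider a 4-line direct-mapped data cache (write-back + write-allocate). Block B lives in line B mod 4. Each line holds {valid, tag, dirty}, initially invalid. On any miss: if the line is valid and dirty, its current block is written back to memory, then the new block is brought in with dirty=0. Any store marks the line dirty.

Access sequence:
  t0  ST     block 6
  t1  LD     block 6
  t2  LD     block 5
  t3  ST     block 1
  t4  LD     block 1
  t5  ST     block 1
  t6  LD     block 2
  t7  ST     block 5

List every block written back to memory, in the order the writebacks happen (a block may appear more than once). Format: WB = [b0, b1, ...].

WB = [6, 1]

  0 | W B6 → L2 miss [D]
  1 | R B6 → L2 hit [D]
  2 | R B5 → L1 miss [-]
  3 | W B1 → L1 miss [D]
  4 | R B1 → L1 hit [D]
  5 | W B1 → L1 hit [D]
  6 | R B2 → L2 miss wb→B6 [-]
  7 | W B5 → L1 miss wb→B1 [D]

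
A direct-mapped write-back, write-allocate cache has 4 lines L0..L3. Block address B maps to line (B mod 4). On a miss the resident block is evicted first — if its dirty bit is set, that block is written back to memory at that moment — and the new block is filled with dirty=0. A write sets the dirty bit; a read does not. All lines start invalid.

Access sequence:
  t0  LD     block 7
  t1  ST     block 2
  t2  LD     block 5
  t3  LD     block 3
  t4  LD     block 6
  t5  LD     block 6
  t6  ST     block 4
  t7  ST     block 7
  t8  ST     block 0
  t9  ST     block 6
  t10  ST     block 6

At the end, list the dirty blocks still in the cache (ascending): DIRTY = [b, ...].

0: R B7 → L3 miss [-]
1: W B2 → L2 miss [D]
2: R B5 → L1 miss [-]
3: R B3 → L3 miss [-]
4: R B6 → L2 miss wb→B2 [-]
5: R B6 → L2 hit [-]
6: W B4 → L0 miss [D]
7: W B7 → L3 miss [D]
8: W B0 → L0 miss wb→B4 [D]
9: W B6 → L2 hit [D]
10: W B6 → L2 hit [D]

DIRTY = [0, 6, 7]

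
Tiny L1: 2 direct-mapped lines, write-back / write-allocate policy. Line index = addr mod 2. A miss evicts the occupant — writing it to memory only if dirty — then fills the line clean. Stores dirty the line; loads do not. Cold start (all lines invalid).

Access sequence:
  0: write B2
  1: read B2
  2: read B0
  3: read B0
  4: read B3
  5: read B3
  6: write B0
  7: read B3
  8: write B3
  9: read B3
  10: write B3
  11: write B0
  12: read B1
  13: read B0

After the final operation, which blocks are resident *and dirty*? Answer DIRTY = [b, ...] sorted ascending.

DIRTY = [0]

0: W B2 → L0 miss [D]
1: R B2 → L0 hit [D]
2: R B0 → L0 miss wb→B2 [-]
3: R B0 → L0 hit [-]
4: R B3 → L1 miss [-]
5: R B3 → L1 hit [-]
6: W B0 → L0 hit [D]
7: R B3 → L1 hit [-]
8: W B3 → L1 hit [D]
9: R B3 → L1 hit [D]
10: W B3 → L1 hit [D]
11: W B0 → L0 hit [D]
12: R B1 → L1 miss wb→B3 [-]
13: R B0 → L0 hit [D]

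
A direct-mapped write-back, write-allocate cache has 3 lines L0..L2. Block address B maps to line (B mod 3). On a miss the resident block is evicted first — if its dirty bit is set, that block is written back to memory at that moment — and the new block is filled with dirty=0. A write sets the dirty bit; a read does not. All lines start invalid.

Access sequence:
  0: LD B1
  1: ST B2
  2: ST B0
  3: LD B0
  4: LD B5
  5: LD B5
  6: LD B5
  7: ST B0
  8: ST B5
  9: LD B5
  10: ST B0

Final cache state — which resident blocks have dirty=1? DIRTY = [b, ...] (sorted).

DIRTY = [0, 5]

0: R B1 → L1 miss [-]
1: W B2 → L2 miss [D]
2: W B0 → L0 miss [D]
3: R B0 → L0 hit [D]
4: R B5 → L2 miss wb→B2 [-]
5: R B5 → L2 hit [-]
6: R B5 → L2 hit [-]
7: W B0 → L0 hit [D]
8: W B5 → L2 hit [D]
9: R B5 → L2 hit [D]
10: W B0 → L0 hit [D]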